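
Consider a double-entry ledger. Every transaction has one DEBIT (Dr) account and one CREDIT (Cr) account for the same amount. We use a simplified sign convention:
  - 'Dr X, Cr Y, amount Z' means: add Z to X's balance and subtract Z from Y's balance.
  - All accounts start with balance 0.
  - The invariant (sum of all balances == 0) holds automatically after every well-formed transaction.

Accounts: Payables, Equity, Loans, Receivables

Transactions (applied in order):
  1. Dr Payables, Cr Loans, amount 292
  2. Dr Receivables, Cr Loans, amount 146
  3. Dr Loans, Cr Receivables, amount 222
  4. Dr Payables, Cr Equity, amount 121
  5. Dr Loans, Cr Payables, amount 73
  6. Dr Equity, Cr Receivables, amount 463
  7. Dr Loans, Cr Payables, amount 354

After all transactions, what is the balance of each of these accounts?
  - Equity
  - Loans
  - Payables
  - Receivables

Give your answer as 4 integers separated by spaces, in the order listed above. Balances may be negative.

After txn 1 (Dr Payables, Cr Loans, amount 292): Loans=-292 Payables=292
After txn 2 (Dr Receivables, Cr Loans, amount 146): Loans=-438 Payables=292 Receivables=146
After txn 3 (Dr Loans, Cr Receivables, amount 222): Loans=-216 Payables=292 Receivables=-76
After txn 4 (Dr Payables, Cr Equity, amount 121): Equity=-121 Loans=-216 Payables=413 Receivables=-76
After txn 5 (Dr Loans, Cr Payables, amount 73): Equity=-121 Loans=-143 Payables=340 Receivables=-76
After txn 6 (Dr Equity, Cr Receivables, amount 463): Equity=342 Loans=-143 Payables=340 Receivables=-539
After txn 7 (Dr Loans, Cr Payables, amount 354): Equity=342 Loans=211 Payables=-14 Receivables=-539

Answer: 342 211 -14 -539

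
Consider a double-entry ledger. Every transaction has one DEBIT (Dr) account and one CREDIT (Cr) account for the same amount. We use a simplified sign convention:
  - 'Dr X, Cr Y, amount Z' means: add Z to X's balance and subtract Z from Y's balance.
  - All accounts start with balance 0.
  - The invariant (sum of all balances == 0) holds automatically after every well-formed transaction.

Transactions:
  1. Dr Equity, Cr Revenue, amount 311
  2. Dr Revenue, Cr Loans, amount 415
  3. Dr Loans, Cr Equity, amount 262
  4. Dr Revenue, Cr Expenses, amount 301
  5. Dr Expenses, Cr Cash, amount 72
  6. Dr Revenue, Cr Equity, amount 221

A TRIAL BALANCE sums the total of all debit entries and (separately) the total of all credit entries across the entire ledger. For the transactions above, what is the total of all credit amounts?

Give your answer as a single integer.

Txn 1: credit+=311
Txn 2: credit+=415
Txn 3: credit+=262
Txn 4: credit+=301
Txn 5: credit+=72
Txn 6: credit+=221
Total credits = 1582

Answer: 1582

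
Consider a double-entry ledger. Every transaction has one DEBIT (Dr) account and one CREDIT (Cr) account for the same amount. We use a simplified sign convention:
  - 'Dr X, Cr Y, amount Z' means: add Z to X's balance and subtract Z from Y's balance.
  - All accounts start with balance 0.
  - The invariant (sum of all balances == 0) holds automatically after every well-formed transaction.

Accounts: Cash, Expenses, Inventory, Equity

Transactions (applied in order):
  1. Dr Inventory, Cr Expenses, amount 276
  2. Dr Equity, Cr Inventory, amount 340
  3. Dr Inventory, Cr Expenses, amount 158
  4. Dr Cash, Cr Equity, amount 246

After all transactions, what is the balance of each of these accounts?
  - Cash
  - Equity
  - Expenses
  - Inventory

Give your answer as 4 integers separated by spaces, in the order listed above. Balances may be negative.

Answer: 246 94 -434 94

Derivation:
After txn 1 (Dr Inventory, Cr Expenses, amount 276): Expenses=-276 Inventory=276
After txn 2 (Dr Equity, Cr Inventory, amount 340): Equity=340 Expenses=-276 Inventory=-64
After txn 3 (Dr Inventory, Cr Expenses, amount 158): Equity=340 Expenses=-434 Inventory=94
After txn 4 (Dr Cash, Cr Equity, amount 246): Cash=246 Equity=94 Expenses=-434 Inventory=94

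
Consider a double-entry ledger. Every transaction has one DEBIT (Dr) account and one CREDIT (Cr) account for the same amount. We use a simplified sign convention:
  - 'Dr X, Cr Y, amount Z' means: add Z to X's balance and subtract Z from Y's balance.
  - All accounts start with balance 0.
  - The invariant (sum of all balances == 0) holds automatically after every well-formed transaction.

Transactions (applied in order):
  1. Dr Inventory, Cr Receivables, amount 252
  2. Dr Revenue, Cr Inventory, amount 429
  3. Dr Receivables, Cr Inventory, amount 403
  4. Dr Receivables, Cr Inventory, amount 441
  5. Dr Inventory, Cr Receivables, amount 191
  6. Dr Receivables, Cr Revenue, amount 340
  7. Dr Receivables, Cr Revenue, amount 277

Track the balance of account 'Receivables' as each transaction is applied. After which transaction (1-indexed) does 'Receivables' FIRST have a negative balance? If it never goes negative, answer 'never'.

After txn 1: Receivables=-252

Answer: 1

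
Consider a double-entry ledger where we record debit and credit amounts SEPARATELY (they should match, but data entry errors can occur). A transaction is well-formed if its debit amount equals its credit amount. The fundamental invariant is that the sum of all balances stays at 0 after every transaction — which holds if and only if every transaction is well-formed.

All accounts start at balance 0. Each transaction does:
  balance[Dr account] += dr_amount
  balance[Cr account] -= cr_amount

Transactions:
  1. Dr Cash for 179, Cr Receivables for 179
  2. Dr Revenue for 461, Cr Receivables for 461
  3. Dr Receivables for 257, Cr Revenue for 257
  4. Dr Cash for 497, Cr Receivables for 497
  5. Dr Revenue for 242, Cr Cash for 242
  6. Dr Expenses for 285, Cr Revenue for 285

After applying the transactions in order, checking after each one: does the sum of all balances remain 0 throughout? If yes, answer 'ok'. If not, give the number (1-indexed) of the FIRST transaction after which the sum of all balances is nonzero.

Answer: ok

Derivation:
After txn 1: dr=179 cr=179 sum_balances=0
After txn 2: dr=461 cr=461 sum_balances=0
After txn 3: dr=257 cr=257 sum_balances=0
After txn 4: dr=497 cr=497 sum_balances=0
After txn 5: dr=242 cr=242 sum_balances=0
After txn 6: dr=285 cr=285 sum_balances=0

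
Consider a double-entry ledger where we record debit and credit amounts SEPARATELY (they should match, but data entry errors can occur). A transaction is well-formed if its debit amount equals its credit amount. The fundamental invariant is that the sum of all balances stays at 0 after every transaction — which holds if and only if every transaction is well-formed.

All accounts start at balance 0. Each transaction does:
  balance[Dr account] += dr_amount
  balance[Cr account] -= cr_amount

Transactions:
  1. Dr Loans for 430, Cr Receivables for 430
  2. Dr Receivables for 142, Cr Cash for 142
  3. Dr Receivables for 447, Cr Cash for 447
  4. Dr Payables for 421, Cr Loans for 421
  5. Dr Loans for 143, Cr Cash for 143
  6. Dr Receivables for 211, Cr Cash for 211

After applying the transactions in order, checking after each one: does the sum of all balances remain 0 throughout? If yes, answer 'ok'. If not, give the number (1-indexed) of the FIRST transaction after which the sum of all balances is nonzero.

Answer: ok

Derivation:
After txn 1: dr=430 cr=430 sum_balances=0
After txn 2: dr=142 cr=142 sum_balances=0
After txn 3: dr=447 cr=447 sum_balances=0
After txn 4: dr=421 cr=421 sum_balances=0
After txn 5: dr=143 cr=143 sum_balances=0
After txn 6: dr=211 cr=211 sum_balances=0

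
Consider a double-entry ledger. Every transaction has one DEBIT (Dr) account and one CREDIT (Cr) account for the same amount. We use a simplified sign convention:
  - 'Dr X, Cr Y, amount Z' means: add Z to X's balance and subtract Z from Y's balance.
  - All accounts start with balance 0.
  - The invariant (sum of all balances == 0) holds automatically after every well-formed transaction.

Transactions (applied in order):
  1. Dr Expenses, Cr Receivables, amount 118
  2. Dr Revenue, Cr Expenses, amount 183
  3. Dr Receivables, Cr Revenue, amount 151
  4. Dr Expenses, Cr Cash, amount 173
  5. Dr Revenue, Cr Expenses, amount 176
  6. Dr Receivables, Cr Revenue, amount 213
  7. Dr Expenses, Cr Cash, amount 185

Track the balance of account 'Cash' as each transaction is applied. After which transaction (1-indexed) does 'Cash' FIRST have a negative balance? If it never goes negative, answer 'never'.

After txn 1: Cash=0
After txn 2: Cash=0
After txn 3: Cash=0
After txn 4: Cash=-173

Answer: 4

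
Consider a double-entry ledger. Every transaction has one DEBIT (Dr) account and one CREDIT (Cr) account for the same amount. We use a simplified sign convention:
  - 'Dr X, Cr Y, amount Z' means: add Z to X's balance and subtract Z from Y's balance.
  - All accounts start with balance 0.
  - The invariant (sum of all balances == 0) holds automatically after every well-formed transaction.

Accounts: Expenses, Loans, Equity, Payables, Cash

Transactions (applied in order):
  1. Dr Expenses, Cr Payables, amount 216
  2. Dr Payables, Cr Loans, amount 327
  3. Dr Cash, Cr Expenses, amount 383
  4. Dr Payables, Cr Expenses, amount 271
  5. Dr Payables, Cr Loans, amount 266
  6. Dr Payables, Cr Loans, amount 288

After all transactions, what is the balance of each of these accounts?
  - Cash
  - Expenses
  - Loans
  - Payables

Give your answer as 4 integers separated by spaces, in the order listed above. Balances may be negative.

After txn 1 (Dr Expenses, Cr Payables, amount 216): Expenses=216 Payables=-216
After txn 2 (Dr Payables, Cr Loans, amount 327): Expenses=216 Loans=-327 Payables=111
After txn 3 (Dr Cash, Cr Expenses, amount 383): Cash=383 Expenses=-167 Loans=-327 Payables=111
After txn 4 (Dr Payables, Cr Expenses, amount 271): Cash=383 Expenses=-438 Loans=-327 Payables=382
After txn 5 (Dr Payables, Cr Loans, amount 266): Cash=383 Expenses=-438 Loans=-593 Payables=648
After txn 6 (Dr Payables, Cr Loans, amount 288): Cash=383 Expenses=-438 Loans=-881 Payables=936

Answer: 383 -438 -881 936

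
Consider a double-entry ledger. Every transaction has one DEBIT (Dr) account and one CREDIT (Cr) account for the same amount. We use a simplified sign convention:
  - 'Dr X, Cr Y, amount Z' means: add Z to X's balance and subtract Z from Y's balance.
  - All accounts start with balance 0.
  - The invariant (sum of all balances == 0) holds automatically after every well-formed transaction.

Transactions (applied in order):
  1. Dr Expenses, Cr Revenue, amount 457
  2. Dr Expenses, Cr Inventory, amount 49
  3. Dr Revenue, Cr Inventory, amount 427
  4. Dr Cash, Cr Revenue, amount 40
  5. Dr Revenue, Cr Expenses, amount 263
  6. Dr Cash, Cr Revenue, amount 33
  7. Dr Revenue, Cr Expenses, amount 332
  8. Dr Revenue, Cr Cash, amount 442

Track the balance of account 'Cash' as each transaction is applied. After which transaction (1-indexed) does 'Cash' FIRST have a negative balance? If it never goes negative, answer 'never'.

After txn 1: Cash=0
After txn 2: Cash=0
After txn 3: Cash=0
After txn 4: Cash=40
After txn 5: Cash=40
After txn 6: Cash=73
After txn 7: Cash=73
After txn 8: Cash=-369

Answer: 8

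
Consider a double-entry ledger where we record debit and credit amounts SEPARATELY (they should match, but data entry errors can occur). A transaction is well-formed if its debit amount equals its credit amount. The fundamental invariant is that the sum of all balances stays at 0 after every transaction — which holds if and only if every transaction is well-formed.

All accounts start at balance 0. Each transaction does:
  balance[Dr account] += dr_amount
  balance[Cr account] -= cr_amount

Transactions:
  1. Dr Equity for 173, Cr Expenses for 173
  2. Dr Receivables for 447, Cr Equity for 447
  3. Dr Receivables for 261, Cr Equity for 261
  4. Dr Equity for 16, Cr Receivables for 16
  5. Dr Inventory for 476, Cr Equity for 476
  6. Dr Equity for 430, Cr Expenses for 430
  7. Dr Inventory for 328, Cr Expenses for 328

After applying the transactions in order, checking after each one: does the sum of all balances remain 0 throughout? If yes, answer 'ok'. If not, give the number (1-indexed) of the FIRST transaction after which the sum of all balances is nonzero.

After txn 1: dr=173 cr=173 sum_balances=0
After txn 2: dr=447 cr=447 sum_balances=0
After txn 3: dr=261 cr=261 sum_balances=0
After txn 4: dr=16 cr=16 sum_balances=0
After txn 5: dr=476 cr=476 sum_balances=0
After txn 6: dr=430 cr=430 sum_balances=0
After txn 7: dr=328 cr=328 sum_balances=0

Answer: ok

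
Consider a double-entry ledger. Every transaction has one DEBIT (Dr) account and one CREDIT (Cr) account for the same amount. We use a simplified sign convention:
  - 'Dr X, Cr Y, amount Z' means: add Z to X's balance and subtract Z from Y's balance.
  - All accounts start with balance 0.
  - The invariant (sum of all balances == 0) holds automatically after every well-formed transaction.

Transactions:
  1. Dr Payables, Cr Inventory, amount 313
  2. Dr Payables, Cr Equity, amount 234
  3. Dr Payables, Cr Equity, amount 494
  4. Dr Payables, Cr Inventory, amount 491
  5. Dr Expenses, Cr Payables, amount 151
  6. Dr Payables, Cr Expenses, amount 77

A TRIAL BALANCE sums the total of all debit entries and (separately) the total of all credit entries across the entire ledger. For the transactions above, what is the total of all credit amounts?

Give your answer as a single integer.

Txn 1: credit+=313
Txn 2: credit+=234
Txn 3: credit+=494
Txn 4: credit+=491
Txn 5: credit+=151
Txn 6: credit+=77
Total credits = 1760

Answer: 1760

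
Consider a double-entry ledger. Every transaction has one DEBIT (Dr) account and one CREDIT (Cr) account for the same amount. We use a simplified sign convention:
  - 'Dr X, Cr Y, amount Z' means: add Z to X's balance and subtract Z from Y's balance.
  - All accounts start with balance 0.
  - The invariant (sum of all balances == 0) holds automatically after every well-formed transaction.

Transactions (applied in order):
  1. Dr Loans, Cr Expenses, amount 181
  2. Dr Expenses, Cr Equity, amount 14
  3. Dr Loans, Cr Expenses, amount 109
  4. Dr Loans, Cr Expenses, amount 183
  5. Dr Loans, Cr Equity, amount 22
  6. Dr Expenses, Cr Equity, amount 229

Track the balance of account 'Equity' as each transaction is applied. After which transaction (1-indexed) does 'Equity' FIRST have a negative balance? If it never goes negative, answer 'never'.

Answer: 2

Derivation:
After txn 1: Equity=0
After txn 2: Equity=-14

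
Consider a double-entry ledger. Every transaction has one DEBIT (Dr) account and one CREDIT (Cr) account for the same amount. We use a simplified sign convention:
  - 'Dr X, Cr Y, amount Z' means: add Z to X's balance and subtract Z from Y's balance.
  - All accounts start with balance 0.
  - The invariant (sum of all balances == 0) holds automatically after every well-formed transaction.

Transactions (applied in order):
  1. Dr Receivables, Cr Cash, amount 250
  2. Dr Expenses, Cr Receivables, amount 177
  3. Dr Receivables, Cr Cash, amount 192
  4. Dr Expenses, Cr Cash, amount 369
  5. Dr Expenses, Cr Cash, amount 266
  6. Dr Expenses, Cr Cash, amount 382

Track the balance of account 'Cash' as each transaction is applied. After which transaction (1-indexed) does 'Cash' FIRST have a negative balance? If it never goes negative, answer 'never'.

After txn 1: Cash=-250

Answer: 1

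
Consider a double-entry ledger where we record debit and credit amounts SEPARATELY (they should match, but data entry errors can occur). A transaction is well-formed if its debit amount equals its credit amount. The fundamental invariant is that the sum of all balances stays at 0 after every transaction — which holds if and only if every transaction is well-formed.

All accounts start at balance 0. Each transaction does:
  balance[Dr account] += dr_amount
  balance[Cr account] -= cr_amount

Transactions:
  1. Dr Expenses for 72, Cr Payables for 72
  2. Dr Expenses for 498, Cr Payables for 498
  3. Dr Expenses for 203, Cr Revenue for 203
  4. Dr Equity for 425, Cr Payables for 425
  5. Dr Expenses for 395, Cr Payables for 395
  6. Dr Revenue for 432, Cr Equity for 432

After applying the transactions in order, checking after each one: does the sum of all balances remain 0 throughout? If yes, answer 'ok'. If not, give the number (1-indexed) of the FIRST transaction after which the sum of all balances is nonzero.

Answer: ok

Derivation:
After txn 1: dr=72 cr=72 sum_balances=0
After txn 2: dr=498 cr=498 sum_balances=0
After txn 3: dr=203 cr=203 sum_balances=0
After txn 4: dr=425 cr=425 sum_balances=0
After txn 5: dr=395 cr=395 sum_balances=0
After txn 6: dr=432 cr=432 sum_balances=0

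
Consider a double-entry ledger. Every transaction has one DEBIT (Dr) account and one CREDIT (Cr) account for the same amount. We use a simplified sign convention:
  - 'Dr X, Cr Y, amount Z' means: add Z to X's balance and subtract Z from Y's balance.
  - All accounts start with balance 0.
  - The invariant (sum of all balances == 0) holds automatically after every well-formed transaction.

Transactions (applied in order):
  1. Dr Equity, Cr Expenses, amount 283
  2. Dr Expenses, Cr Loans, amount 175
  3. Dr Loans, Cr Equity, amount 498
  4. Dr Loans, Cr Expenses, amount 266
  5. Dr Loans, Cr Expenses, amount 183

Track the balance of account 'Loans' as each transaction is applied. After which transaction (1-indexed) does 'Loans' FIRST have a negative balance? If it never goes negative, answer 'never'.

After txn 1: Loans=0
After txn 2: Loans=-175

Answer: 2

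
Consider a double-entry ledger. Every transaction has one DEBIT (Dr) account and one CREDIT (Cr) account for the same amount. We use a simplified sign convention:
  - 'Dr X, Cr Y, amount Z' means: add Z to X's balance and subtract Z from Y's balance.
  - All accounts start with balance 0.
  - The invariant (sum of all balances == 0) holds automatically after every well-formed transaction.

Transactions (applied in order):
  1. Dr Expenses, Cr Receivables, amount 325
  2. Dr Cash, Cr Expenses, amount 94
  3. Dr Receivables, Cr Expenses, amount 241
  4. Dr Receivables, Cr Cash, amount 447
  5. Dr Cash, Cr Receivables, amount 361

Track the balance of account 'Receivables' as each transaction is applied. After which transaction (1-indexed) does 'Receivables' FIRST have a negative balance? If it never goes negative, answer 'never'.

Answer: 1

Derivation:
After txn 1: Receivables=-325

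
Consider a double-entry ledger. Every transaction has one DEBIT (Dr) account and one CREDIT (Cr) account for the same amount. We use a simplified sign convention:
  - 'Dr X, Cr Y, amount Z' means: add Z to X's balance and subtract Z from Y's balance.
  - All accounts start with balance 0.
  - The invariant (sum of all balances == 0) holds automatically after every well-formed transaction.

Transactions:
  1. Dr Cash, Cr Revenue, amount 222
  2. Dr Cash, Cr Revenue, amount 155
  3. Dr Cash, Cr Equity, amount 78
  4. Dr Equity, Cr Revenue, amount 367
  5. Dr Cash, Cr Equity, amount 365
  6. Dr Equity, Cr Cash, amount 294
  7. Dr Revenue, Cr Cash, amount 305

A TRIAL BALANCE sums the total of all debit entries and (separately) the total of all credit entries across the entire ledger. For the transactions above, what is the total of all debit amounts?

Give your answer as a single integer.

Txn 1: debit+=222
Txn 2: debit+=155
Txn 3: debit+=78
Txn 4: debit+=367
Txn 5: debit+=365
Txn 6: debit+=294
Txn 7: debit+=305
Total debits = 1786

Answer: 1786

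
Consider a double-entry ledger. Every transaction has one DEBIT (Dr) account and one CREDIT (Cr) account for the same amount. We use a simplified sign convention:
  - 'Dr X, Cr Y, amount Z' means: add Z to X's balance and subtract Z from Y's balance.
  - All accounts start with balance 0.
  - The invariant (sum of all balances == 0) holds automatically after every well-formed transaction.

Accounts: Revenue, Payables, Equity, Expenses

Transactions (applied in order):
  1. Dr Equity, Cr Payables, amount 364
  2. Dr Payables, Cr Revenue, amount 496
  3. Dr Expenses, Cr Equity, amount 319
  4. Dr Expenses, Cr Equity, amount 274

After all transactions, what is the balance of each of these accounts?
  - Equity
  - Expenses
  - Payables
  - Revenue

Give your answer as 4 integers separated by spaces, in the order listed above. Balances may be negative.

Answer: -229 593 132 -496

Derivation:
After txn 1 (Dr Equity, Cr Payables, amount 364): Equity=364 Payables=-364
After txn 2 (Dr Payables, Cr Revenue, amount 496): Equity=364 Payables=132 Revenue=-496
After txn 3 (Dr Expenses, Cr Equity, amount 319): Equity=45 Expenses=319 Payables=132 Revenue=-496
After txn 4 (Dr Expenses, Cr Equity, amount 274): Equity=-229 Expenses=593 Payables=132 Revenue=-496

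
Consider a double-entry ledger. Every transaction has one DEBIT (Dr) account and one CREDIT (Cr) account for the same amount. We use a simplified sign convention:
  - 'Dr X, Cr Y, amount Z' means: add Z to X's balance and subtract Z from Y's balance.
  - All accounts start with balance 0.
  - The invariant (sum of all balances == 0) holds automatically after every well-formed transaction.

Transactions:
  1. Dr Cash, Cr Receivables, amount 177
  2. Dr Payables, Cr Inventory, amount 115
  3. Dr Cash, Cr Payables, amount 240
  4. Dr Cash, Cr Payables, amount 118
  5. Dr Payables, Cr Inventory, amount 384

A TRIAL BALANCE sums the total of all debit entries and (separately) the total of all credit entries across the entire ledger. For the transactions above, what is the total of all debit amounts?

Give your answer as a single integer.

Answer: 1034

Derivation:
Txn 1: debit+=177
Txn 2: debit+=115
Txn 3: debit+=240
Txn 4: debit+=118
Txn 5: debit+=384
Total debits = 1034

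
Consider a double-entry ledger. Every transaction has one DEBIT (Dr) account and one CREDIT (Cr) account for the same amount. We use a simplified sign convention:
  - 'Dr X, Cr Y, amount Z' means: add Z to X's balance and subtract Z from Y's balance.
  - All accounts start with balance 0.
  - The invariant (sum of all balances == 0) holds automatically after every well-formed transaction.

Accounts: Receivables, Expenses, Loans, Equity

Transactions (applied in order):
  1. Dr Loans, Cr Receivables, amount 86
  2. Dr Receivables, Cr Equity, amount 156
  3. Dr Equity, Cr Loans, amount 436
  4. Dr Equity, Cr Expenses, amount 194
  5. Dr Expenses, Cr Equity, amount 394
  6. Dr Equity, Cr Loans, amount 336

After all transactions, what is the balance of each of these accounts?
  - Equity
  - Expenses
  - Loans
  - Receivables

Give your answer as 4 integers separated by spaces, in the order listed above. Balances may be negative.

Answer: 416 200 -686 70

Derivation:
After txn 1 (Dr Loans, Cr Receivables, amount 86): Loans=86 Receivables=-86
After txn 2 (Dr Receivables, Cr Equity, amount 156): Equity=-156 Loans=86 Receivables=70
After txn 3 (Dr Equity, Cr Loans, amount 436): Equity=280 Loans=-350 Receivables=70
After txn 4 (Dr Equity, Cr Expenses, amount 194): Equity=474 Expenses=-194 Loans=-350 Receivables=70
After txn 5 (Dr Expenses, Cr Equity, amount 394): Equity=80 Expenses=200 Loans=-350 Receivables=70
After txn 6 (Dr Equity, Cr Loans, amount 336): Equity=416 Expenses=200 Loans=-686 Receivables=70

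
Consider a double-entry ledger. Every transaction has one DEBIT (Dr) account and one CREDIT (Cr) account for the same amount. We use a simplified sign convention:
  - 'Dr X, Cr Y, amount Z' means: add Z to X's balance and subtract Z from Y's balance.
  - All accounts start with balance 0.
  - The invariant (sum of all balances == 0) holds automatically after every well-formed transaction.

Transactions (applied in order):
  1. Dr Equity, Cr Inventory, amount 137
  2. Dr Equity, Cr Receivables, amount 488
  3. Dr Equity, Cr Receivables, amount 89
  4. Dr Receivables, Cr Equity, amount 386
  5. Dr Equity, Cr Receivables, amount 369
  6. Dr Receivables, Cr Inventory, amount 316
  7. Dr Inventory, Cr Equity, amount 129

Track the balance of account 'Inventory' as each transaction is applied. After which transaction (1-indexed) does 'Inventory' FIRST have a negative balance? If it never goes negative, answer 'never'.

After txn 1: Inventory=-137

Answer: 1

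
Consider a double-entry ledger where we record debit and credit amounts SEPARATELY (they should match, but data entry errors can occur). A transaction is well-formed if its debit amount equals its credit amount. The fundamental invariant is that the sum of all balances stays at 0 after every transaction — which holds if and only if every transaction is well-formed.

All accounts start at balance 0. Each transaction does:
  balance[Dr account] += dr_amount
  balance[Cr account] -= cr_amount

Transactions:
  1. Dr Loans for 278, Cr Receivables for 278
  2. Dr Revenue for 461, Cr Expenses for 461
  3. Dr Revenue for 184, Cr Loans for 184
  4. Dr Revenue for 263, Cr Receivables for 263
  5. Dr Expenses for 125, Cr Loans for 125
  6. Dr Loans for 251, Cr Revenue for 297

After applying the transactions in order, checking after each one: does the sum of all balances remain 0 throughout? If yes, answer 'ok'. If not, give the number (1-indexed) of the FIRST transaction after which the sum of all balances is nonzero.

After txn 1: dr=278 cr=278 sum_balances=0
After txn 2: dr=461 cr=461 sum_balances=0
After txn 3: dr=184 cr=184 sum_balances=0
After txn 4: dr=263 cr=263 sum_balances=0
After txn 5: dr=125 cr=125 sum_balances=0
After txn 6: dr=251 cr=297 sum_balances=-46

Answer: 6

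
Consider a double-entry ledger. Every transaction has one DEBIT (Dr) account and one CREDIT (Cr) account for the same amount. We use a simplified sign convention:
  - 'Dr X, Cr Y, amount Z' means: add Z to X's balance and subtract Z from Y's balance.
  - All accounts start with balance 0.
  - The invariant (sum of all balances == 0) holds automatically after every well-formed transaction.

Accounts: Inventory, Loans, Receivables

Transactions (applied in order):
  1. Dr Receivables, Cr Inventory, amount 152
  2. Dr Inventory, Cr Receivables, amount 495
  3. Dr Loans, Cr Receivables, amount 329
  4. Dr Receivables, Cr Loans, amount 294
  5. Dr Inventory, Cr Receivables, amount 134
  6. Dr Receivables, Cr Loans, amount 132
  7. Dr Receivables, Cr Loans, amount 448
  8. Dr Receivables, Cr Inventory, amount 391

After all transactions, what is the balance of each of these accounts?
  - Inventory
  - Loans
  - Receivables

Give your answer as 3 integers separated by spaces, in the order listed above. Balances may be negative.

After txn 1 (Dr Receivables, Cr Inventory, amount 152): Inventory=-152 Receivables=152
After txn 2 (Dr Inventory, Cr Receivables, amount 495): Inventory=343 Receivables=-343
After txn 3 (Dr Loans, Cr Receivables, amount 329): Inventory=343 Loans=329 Receivables=-672
After txn 4 (Dr Receivables, Cr Loans, amount 294): Inventory=343 Loans=35 Receivables=-378
After txn 5 (Dr Inventory, Cr Receivables, amount 134): Inventory=477 Loans=35 Receivables=-512
After txn 6 (Dr Receivables, Cr Loans, amount 132): Inventory=477 Loans=-97 Receivables=-380
After txn 7 (Dr Receivables, Cr Loans, amount 448): Inventory=477 Loans=-545 Receivables=68
After txn 8 (Dr Receivables, Cr Inventory, amount 391): Inventory=86 Loans=-545 Receivables=459

Answer: 86 -545 459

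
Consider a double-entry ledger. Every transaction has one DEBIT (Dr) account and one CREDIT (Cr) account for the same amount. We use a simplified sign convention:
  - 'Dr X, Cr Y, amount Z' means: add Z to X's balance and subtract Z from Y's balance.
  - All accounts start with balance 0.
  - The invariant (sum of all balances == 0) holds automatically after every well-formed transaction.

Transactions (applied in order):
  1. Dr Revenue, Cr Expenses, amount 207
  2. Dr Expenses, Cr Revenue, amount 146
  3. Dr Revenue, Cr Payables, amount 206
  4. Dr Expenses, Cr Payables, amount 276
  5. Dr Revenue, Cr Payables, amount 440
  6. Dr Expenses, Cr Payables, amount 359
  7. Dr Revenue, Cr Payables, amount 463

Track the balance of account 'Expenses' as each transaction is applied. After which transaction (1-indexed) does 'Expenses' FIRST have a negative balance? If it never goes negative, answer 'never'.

After txn 1: Expenses=-207

Answer: 1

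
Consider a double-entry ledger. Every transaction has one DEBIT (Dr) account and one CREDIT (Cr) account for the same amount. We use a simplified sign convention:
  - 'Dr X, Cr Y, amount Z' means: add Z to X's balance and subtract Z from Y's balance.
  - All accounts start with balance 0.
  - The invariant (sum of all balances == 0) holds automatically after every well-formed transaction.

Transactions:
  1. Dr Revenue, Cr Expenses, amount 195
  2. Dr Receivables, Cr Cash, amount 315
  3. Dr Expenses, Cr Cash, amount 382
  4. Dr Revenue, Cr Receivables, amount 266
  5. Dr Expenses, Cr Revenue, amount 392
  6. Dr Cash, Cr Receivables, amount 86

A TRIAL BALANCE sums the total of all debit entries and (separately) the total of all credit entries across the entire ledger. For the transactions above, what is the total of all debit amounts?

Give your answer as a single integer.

Txn 1: debit+=195
Txn 2: debit+=315
Txn 3: debit+=382
Txn 4: debit+=266
Txn 5: debit+=392
Txn 6: debit+=86
Total debits = 1636

Answer: 1636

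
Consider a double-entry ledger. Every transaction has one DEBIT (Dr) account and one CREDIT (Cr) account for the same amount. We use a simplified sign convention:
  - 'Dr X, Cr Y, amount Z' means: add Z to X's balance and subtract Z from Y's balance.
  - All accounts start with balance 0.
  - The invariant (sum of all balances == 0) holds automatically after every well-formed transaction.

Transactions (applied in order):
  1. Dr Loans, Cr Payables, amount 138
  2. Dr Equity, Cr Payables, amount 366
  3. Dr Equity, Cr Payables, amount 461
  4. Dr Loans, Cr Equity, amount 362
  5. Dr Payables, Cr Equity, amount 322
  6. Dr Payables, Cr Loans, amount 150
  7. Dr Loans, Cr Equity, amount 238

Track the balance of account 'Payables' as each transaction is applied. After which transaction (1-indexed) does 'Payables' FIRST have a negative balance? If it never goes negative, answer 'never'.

After txn 1: Payables=-138

Answer: 1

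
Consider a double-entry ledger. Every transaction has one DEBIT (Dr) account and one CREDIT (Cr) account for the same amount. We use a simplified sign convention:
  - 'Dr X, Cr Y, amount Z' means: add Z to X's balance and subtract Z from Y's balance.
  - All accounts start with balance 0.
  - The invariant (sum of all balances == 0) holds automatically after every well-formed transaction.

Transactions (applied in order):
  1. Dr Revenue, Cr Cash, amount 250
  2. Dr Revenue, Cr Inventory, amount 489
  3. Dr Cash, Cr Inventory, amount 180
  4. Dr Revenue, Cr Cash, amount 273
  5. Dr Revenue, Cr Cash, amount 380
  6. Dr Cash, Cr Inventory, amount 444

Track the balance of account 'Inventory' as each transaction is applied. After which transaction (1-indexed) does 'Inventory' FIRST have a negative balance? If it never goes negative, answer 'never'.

After txn 1: Inventory=0
After txn 2: Inventory=-489

Answer: 2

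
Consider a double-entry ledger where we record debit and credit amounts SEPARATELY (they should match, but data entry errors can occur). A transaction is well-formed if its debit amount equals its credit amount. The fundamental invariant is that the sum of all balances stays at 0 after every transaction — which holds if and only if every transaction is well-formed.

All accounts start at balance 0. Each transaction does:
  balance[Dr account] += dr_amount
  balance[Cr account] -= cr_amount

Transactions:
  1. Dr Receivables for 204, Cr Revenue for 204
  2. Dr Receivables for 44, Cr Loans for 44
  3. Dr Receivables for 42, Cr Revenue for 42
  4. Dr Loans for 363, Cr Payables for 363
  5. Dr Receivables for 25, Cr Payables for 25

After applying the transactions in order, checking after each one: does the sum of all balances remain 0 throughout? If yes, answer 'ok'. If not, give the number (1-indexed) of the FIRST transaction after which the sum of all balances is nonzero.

Answer: ok

Derivation:
After txn 1: dr=204 cr=204 sum_balances=0
After txn 2: dr=44 cr=44 sum_balances=0
After txn 3: dr=42 cr=42 sum_balances=0
After txn 4: dr=363 cr=363 sum_balances=0
After txn 5: dr=25 cr=25 sum_balances=0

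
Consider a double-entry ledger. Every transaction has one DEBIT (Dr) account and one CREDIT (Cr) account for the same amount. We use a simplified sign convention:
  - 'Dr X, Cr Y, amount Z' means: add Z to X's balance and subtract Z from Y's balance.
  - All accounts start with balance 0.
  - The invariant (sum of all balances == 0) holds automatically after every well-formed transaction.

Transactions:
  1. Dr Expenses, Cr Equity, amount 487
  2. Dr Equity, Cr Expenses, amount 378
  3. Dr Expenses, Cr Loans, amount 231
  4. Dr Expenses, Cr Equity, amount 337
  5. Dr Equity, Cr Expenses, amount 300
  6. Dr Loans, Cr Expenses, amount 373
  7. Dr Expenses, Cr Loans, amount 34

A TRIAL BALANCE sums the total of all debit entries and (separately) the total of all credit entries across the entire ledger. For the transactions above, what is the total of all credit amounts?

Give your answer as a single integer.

Answer: 2140

Derivation:
Txn 1: credit+=487
Txn 2: credit+=378
Txn 3: credit+=231
Txn 4: credit+=337
Txn 5: credit+=300
Txn 6: credit+=373
Txn 7: credit+=34
Total credits = 2140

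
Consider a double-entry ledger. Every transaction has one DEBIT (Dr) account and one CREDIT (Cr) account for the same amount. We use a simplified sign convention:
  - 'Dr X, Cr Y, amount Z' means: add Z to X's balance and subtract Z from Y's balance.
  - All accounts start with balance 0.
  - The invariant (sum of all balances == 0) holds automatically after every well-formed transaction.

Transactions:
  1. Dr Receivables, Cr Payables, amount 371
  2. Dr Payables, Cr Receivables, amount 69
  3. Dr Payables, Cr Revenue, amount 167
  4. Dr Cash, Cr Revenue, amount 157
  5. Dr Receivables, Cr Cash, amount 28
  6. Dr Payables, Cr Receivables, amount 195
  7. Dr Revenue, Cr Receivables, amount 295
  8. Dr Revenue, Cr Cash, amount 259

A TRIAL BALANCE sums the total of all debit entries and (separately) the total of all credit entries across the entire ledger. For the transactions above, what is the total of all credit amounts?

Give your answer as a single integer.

Txn 1: credit+=371
Txn 2: credit+=69
Txn 3: credit+=167
Txn 4: credit+=157
Txn 5: credit+=28
Txn 6: credit+=195
Txn 7: credit+=295
Txn 8: credit+=259
Total credits = 1541

Answer: 1541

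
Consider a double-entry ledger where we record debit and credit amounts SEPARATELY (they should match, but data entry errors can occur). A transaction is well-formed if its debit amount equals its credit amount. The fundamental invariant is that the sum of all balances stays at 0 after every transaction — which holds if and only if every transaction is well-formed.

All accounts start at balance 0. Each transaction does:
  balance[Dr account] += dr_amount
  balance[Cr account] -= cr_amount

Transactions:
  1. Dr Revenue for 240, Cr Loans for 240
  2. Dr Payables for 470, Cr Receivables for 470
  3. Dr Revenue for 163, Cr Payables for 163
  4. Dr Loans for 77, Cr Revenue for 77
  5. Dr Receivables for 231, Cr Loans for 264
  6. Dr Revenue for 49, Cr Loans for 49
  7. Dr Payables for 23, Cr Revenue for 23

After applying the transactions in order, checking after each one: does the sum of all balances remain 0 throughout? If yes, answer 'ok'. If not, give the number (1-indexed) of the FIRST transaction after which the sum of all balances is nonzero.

After txn 1: dr=240 cr=240 sum_balances=0
After txn 2: dr=470 cr=470 sum_balances=0
After txn 3: dr=163 cr=163 sum_balances=0
After txn 4: dr=77 cr=77 sum_balances=0
After txn 5: dr=231 cr=264 sum_balances=-33
After txn 6: dr=49 cr=49 sum_balances=-33
After txn 7: dr=23 cr=23 sum_balances=-33

Answer: 5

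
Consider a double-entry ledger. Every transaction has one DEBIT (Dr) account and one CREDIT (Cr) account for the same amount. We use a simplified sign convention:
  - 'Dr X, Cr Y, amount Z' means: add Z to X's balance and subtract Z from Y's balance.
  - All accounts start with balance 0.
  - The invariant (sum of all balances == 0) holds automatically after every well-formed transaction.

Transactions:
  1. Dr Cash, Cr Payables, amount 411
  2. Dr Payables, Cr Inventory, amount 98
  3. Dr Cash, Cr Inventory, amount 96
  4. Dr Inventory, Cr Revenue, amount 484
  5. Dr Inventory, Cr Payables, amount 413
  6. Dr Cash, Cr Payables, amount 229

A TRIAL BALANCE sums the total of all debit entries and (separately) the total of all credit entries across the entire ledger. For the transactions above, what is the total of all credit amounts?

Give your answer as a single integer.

Txn 1: credit+=411
Txn 2: credit+=98
Txn 3: credit+=96
Txn 4: credit+=484
Txn 5: credit+=413
Txn 6: credit+=229
Total credits = 1731

Answer: 1731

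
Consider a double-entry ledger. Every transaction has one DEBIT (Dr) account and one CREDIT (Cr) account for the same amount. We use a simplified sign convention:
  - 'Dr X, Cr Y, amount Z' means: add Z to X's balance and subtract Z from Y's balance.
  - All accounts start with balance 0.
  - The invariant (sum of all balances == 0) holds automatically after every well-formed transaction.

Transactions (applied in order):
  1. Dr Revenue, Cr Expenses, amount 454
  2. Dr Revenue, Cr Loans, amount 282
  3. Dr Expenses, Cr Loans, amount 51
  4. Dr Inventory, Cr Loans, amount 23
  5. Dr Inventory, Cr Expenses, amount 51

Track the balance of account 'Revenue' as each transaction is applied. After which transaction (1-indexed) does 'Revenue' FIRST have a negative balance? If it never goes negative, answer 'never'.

After txn 1: Revenue=454
After txn 2: Revenue=736
After txn 3: Revenue=736
After txn 4: Revenue=736
After txn 5: Revenue=736

Answer: never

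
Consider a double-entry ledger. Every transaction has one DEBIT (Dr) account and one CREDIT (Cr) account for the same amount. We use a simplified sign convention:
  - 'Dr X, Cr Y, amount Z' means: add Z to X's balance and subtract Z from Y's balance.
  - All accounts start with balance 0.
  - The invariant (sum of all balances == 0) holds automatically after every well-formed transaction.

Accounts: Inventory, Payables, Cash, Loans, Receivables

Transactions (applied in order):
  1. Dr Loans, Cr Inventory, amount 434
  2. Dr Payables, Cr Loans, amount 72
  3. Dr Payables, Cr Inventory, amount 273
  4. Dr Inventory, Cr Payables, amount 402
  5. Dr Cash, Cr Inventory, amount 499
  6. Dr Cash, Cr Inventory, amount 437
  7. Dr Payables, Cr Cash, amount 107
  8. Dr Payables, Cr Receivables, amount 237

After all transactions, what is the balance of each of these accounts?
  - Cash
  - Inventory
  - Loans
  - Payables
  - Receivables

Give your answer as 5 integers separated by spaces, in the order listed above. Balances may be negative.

After txn 1 (Dr Loans, Cr Inventory, amount 434): Inventory=-434 Loans=434
After txn 2 (Dr Payables, Cr Loans, amount 72): Inventory=-434 Loans=362 Payables=72
After txn 3 (Dr Payables, Cr Inventory, amount 273): Inventory=-707 Loans=362 Payables=345
After txn 4 (Dr Inventory, Cr Payables, amount 402): Inventory=-305 Loans=362 Payables=-57
After txn 5 (Dr Cash, Cr Inventory, amount 499): Cash=499 Inventory=-804 Loans=362 Payables=-57
After txn 6 (Dr Cash, Cr Inventory, amount 437): Cash=936 Inventory=-1241 Loans=362 Payables=-57
After txn 7 (Dr Payables, Cr Cash, amount 107): Cash=829 Inventory=-1241 Loans=362 Payables=50
After txn 8 (Dr Payables, Cr Receivables, amount 237): Cash=829 Inventory=-1241 Loans=362 Payables=287 Receivables=-237

Answer: 829 -1241 362 287 -237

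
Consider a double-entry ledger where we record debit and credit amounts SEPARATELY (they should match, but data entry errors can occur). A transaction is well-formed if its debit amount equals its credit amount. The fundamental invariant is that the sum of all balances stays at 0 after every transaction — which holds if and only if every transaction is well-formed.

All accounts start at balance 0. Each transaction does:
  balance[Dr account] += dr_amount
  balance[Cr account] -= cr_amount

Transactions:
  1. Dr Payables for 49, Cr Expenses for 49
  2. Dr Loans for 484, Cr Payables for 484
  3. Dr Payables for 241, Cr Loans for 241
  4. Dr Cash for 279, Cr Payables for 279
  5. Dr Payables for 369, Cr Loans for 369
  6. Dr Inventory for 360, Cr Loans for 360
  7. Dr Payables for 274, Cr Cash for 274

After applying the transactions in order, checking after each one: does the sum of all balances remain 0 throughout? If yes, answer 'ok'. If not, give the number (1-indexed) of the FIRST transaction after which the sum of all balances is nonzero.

Answer: ok

Derivation:
After txn 1: dr=49 cr=49 sum_balances=0
After txn 2: dr=484 cr=484 sum_balances=0
After txn 3: dr=241 cr=241 sum_balances=0
After txn 4: dr=279 cr=279 sum_balances=0
After txn 5: dr=369 cr=369 sum_balances=0
After txn 6: dr=360 cr=360 sum_balances=0
After txn 7: dr=274 cr=274 sum_balances=0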